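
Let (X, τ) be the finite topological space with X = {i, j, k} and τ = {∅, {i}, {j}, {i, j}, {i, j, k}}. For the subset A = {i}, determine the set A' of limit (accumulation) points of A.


A' = {k}

For each x ∈ X, list the open sets U ∈ τ with x ∈ U, then check whether U ∩ (A ∖ {x}) ≠ ∅ for every such U.
  x = i: open {i} ∋ x has {i} ∩ (A ∖ {i}) = ∅, so x is NOT a limit point.
  x = j: open {j} ∋ x has {j} ∩ (A ∖ {j}) = ∅, so x is NOT a limit point.
  x = k: opens ∋ x are {i, j, k}; each meets A ∖ {k}, so x IS a limit point.
Collecting: A' = {k}.


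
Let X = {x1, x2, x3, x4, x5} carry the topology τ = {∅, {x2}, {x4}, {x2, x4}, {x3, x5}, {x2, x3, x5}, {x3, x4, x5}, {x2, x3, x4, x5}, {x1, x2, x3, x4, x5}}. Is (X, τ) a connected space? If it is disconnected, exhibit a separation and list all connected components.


(X, τ) is connected.

Find clopen sets (U ∈ τ with X ∖ U ∈ τ):
  U = ∅, X ∖ U = {x1, x2, x3, x4, x5} — both open, so U is clopen.
  U = {x1, x2, x3, x4, x5}, X ∖ U = ∅ — both open, so U is clopen.
Only trivial clopens (∅ and X) exist, so (X, τ) is connected.
Compute connected components by grouping points that agree on all clopens:
  component: {x1, x2, x3, x4, x5}


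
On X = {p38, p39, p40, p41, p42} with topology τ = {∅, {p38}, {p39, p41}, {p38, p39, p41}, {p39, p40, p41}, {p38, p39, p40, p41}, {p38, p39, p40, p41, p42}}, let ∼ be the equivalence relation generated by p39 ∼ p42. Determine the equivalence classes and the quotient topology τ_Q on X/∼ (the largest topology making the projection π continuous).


X/∼ = {[p38], [p39=p42], [p40], [p41]}; |τ_Q| = 3.

Equivalence classes: [p38], [p39=p42], [p40], [p41].
Quotient map π: X → X/∼ sends p38 ↦ [p38], p39 ↦ [p39=p42], p40 ↦ [p40], p41 ↦ [p41], p42 ↦ [p39=p42].
For each subset V ⊆ X/∼, compute π^{-1}(V) ⊆ X and check whether π^{-1}(V) ∈ τ. V is open in τ_Q iff π^{-1}(V) ∈ τ.
  V = {}: π^{-1}(V) = ∅ ∈ τ ✓.
  V = {[p38]}: π^{-1}(V) = {p38} ∈ τ ✓.
  V = {[p39=p42]}: π^{-1}(V) = {p39, p42} ∉ τ ✗.
  V = {[p38], [p39=p42]}: π^{-1}(V) = {p38, p39, p42} ∉ τ ✗.
  V = {[p40]}: π^{-1}(V) = {p40} ∉ τ ✗.
  V = {[p38], [p40]}: π^{-1}(V) = {p38, p40} ∉ τ ✗.
  V = {[p39=p42], [p40]}: π^{-1}(V) = {p39, p40, p42} ∉ τ ✗.
  V = {[p38], [p39=p42], [p40]}: π^{-1}(V) = {p38, p39, p40, p42} ∉ τ ✗.
  V = {[p41]}: π^{-1}(V) = {p41} ∉ τ ✗.
  V = {[p38], [p41]}: π^{-1}(V) = {p38, p41} ∉ τ ✗.
  V = {[p39=p42], [p41]}: π^{-1}(V) = {p39, p41, p42} ∉ τ ✗.
  V = {[p38], [p39=p42], [p41]}: π^{-1}(V) = {p38, p39, p41, p42} ∉ τ ✗.
  V = {[p40], [p41]}: π^{-1}(V) = {p40, p41} ∉ τ ✗.
  V = {[p38], [p40], [p41]}: π^{-1}(V) = {p38, p40, p41} ∉ τ ✗.
  V = {[p39=p42], [p40], [p41]}: π^{-1}(V) = {p39, p40, p41, p42} ∉ τ ✗.
  V = {[p38], [p39=p42], [p40], [p41]}: π^{-1}(V) = {p38, p39, p40, p41, p42} ∈ τ ✓.
Open sets in the quotient: τ_Q = {{}, {[p38]}, {[p38], [p39=p42], [p40], [p41]}} (3 elements).


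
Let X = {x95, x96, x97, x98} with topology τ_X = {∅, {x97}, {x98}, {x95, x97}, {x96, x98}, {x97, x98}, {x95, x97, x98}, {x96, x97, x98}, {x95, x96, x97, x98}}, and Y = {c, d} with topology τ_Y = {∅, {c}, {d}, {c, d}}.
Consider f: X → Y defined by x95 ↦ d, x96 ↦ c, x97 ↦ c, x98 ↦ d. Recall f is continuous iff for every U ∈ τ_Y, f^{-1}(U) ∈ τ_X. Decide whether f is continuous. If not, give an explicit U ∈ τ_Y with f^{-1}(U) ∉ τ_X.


f is NOT continuous.

Compute f^{-1}(U) for each U ∈ τ_Y:
  U = ∅: f^{-1}(U) = ∅ ∈ τ_X ✓.
  U = {c}: f^{-1}(U) = {x96, x97} ∉ τ_X ✗.
  U = {d}: f^{-1}(U) = {x95, x98} ∉ τ_X ✗.
  U = {c, d}: f^{-1}(U) = {x95, x96, x97, x98} ∈ τ_X ✓.
Found U = {c} with f^{-1}(U) = {x96, x97} not in τ_X. Therefore f is NOT continuous.


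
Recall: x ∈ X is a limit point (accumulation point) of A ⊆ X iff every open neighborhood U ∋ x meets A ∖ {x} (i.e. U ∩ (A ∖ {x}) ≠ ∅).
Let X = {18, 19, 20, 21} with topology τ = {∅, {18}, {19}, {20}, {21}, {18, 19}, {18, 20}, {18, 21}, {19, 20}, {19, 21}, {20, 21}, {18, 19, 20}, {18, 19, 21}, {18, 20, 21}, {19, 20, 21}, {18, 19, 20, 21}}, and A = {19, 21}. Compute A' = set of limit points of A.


A' = ∅

For each x ∈ X, list the open sets U ∈ τ with x ∈ U, then check whether U ∩ (A ∖ {x}) ≠ ∅ for every such U.
  x = 18: open {18} ∋ x has {18} ∩ (A ∖ {18}) = ∅, so x is NOT a limit point.
  x = 19: open {19} ∋ x has {19} ∩ (A ∖ {19}) = ∅, so x is NOT a limit point.
  x = 20: open {20} ∋ x has {20} ∩ (A ∖ {20}) = ∅, so x is NOT a limit point.
  x = 21: open {21} ∋ x has {21} ∩ (A ∖ {21}) = ∅, so x is NOT a limit point.
Collecting: A' = ∅.


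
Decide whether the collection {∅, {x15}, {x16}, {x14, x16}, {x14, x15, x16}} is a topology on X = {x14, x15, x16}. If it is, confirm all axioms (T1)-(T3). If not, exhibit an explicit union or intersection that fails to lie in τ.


τ is NOT a topology on X.

Axiom (T1): ∅ ∈ τ? Yes; X ∈ τ? Yes.
Axiom (T2/T3): check pairwise unions and intersections of members of τ.
Counterexample for (T2): {x15} ∪ {x16} = {x15, x16} ∉ τ. Therefore τ is NOT a topology.


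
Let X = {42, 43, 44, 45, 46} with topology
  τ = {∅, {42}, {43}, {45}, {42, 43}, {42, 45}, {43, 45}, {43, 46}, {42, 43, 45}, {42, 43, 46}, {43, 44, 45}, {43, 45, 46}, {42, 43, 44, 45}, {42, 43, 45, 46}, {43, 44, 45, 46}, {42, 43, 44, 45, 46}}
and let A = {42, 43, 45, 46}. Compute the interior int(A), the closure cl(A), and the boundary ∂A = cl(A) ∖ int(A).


int(A) = {42, 43, 45, 46}, cl(A) = {42, 43, 44, 45, 46}, ∂A = {44}.

Closed sets in (X, τ) are complements of opens:
  closed(X, τ) = {∅, {42}, {44}, {46}, {42, 44}, {42, 46}, {44, 45}, {44, 46}, {42, 44, 45}, {42, 44, 46}, {43, 44, 46}, {44, 45, 46}, {42, 43, 44, 46}, {42, 44, 45, 46}, {43, 44, 45, 46}, {42, 43, 44, 45, 46}}.
int(A) = ⋃ {U ∈ τ : U ⊆ A}. Opens contained in A: ∅, {42}, {43}, {45}, {42, 43}, {42, 45}, {43, 45}, {43, 46}, {42, 43, 45}, {42, 43, 46}, {43, 45, 46}, {42, 43, 45, 46}.
Taking the union of these: int(A) = {42, 43, 45, 46}.
cl(A) = ⋂ {C closed : A ⊆ C}. Closed sets containing A: {42, 43, 44, 45, 46}.
Intersecting these: cl(A) = {42, 43, 44, 45, 46}.
∂A = cl(A) ∖ int(A) = {42, 43, 44, 45, 46} ∖ {42, 43, 45, 46} = {44}.


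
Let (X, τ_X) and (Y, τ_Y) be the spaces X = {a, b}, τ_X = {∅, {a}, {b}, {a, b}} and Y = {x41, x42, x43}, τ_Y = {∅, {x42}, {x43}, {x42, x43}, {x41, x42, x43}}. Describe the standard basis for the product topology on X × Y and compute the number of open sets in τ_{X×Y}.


Basis B = {∅ × ∅, {a} × {x42}, {a} × {x43}, {b} × {x42}, {b} × {x43}, {a} × {x42, x43}, {a, b} × {x42}, {a, b} × {x43}, {b} × {x42, x43}, {a} × {x41, x42, x43}, {b} × {x41, x42, x43}, {a, b} × {x42, x43}, {a, b} × {x41, x42, x43}}; |τ_{X×Y}| = 25.

Enumerate products U × V with U ∈ τ_X, V ∈ τ_Y (deduplicated):
  ∅ × ∅ = {} (∅)
  {a} × {x42} = {(a,x42)}
  {a} × {x43} = {(a,x43)}
  {b} × {x42} = {(b,x42)}
  {b} × {x43} = {(b,x43)}
  {a} × {x42, x43} = {(a,x42), (a,x43)}
  {a, b} × {x42} = {(a,x42), (b,x42)}
  {a, b} × {x43} = {(a,x43), (b,x43)}
  {b} × {x42, x43} = {(b,x42), (b,x43)}
  {a} × {x41, x42, x43} = {(a,x41), (a,x42), (a,x43)}
  {b} × {x41, x42, x43} = {(b,x41), (b,x42), (b,x43)}
  {a, b} × {x42, x43} = {(a,x42), (a,x43), (b,x42), (b,x43)}
  {a, b} × {x41, x42, x43} = {(a,x41), (a,x42), (a,x43), (b,x41), (b,x42), (b,x43)}
These 13 distinct sets form the basis B.
Close under arbitrary unions to get τ_{X×Y}; counting gives |τ_{X×Y}| = 25.


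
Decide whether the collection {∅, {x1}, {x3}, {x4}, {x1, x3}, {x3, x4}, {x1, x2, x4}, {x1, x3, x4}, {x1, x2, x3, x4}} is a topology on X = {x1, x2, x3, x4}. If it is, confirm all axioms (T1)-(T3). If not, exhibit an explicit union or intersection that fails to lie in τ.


τ is NOT a topology on X.

Axiom (T1): ∅ ∈ τ? Yes; X ∈ τ? Yes.
Axiom (T2/T3): check pairwise unions and intersections of members of τ.
Counterexample for (T2): {x1} ∪ {x4} = {x1, x4} ∉ τ. Therefore τ is NOT a topology.


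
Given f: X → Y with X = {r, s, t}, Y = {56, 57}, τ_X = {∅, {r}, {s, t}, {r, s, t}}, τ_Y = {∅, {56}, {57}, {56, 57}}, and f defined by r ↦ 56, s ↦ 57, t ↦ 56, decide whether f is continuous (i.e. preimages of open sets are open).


f is NOT continuous.

Compute f^{-1}(U) for each U ∈ τ_Y:
  U = ∅: f^{-1}(U) = ∅ ∈ τ_X ✓.
  U = {56}: f^{-1}(U) = {r, t} ∉ τ_X ✗.
  U = {57}: f^{-1}(U) = {s} ∉ τ_X ✗.
  U = {56, 57}: f^{-1}(U) = {r, s, t} ∈ τ_X ✓.
Found U = {56} with f^{-1}(U) = {r, t} not in τ_X. Therefore f is NOT continuous.


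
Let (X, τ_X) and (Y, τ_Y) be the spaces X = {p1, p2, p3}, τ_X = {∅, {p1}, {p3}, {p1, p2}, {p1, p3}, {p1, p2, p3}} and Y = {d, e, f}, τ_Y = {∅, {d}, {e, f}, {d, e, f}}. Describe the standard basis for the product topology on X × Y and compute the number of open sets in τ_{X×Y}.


Basis B = {∅ × ∅, {p1} × {d}, {p3} × {d}, {p1, p2} × {d}, {p1, p3} × {d}, {p1} × {e, f}, {p3} × {e, f}, {p1} × {d, e, f}, {p1, p2, p3} × {d}, {p3} × {d, e, f}, {p1, p2} × {e, f}, {p1, p3} × {e, f}, {p1, p2} × {d, e, f}, {p1, p3} × {d, e, f}, {p1, p2, p3} × {e, f}, {p1, p2, p3} × {d, e, f}}; |τ_{X×Y}| = 36.

Enumerate products U × V with U ∈ τ_X, V ∈ τ_Y (deduplicated):
  ∅ × ∅ = {} (∅)
  {p1} × {d} = {(p1,d)}
  {p3} × {d} = {(p3,d)}
  {p1, p2} × {d} = {(p1,d), (p2,d)}
  {p1, p3} × {d} = {(p1,d), (p3,d)}
  {p1} × {e, f} = {(p1,e), (p1,f)}
  {p3} × {e, f} = {(p3,e), (p3,f)}
  {p1} × {d, e, f} = {(p1,d), (p1,e), (p1,f)}
  {p1, p2, p3} × {d} = {(p1,d), (p2,d), (p3,d)}
  {p3} × {d, e, f} = {(p3,d), (p3,e), (p3,f)}
  {p1, p2} × {e, f} = {(p1,e), (p1,f), (p2,e), (p2,f)}
  {p1, p3} × {e, f} = {(p1,e), (p1,f), (p3,e), (p3,f)}
  {p1, p2} × {d, e, f} = {(p1,d), (p1,e), (p1,f), (p2,d), (p2,e), (p2,f)}
  {p1, p3} × {d, e, f} = {(p1,d), (p1,e), (p1,f), (p3,d), (p3,e), (p3,f)}
  {p1, p2, p3} × {e, f} = {(p1,e), (p1,f), (p2,e), (p2,f), (p3,e), (p3,f)}
  {p1, p2, p3} × {d, e, f} = {(p1,d), (p1,e), (p1,f), (p2,d), (p2,e), (p2,f), (p3,d), (p3,e), (p3,f)}
These 16 distinct sets form the basis B.
Close under arbitrary unions to get τ_{X×Y}; counting gives |τ_{X×Y}| = 36.


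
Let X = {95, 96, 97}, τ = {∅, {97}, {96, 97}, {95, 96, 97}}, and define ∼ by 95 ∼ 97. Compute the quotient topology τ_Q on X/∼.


X/∼ = {[95=97], [96]}; |τ_Q| = 2.

Equivalence classes: [95=97], [96].
Quotient map π: X → X/∼ sends 95 ↦ [95=97], 96 ↦ [96], 97 ↦ [95=97].
For each subset V ⊆ X/∼, compute π^{-1}(V) ⊆ X and check whether π^{-1}(V) ∈ τ. V is open in τ_Q iff π^{-1}(V) ∈ τ.
  V = {}: π^{-1}(V) = ∅ ∈ τ ✓.
  V = {[95=97]}: π^{-1}(V) = {95, 97} ∉ τ ✗.
  V = {[96]}: π^{-1}(V) = {96} ∉ τ ✗.
  V = {[95=97], [96]}: π^{-1}(V) = {95, 96, 97} ∈ τ ✓.
Open sets in the quotient: τ_Q = {{}, {[95=97], [96]}} (2 elements).


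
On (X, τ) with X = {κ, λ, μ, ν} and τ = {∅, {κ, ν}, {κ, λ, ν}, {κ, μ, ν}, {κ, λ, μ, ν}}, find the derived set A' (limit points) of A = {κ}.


A' = {λ, μ, ν}

For each x ∈ X, list the open sets U ∈ τ with x ∈ U, then check whether U ∩ (A ∖ {x}) ≠ ∅ for every such U.
  x = κ: open {κ, ν} ∋ x has {κ, ν} ∩ (A ∖ {κ}) = ∅, so x is NOT a limit point.
  x = λ: opens ∋ x are {κ, λ, ν}, {κ, λ, μ, ν}; each meets A ∖ {λ}, so x IS a limit point.
  x = μ: opens ∋ x are {κ, μ, ν}, {κ, λ, μ, ν}; each meets A ∖ {μ}, so x IS a limit point.
  x = ν: opens ∋ x are {κ, ν}, {κ, λ, ν}, {κ, μ, ν}, {κ, λ, μ, ν}; each meets A ∖ {ν}, so x IS a limit point.
Collecting: A' = {λ, μ, ν}.


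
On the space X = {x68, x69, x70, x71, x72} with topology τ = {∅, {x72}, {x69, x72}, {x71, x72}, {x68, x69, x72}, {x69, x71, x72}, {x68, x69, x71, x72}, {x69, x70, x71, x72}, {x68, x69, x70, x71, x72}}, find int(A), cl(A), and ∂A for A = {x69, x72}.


int(A) = {x69, x72}, cl(A) = {x68, x69, x70, x71, x72}, ∂A = {x68, x70, x71}.

Closed sets in (X, τ) are complements of opens:
  closed(X, τ) = {∅, {x68}, {x70}, {x68, x70}, {x70, x71}, {x68, x69, x70}, {x68, x70, x71}, {x68, x69, x70, x71}, {x68, x69, x70, x71, x72}}.
int(A) = ⋃ {U ∈ τ : U ⊆ A}. Opens contained in A: ∅, {x72}, {x69, x72}.
Taking the union of these: int(A) = {x69, x72}.
cl(A) = ⋂ {C closed : A ⊆ C}. Closed sets containing A: {x68, x69, x70, x71, x72}.
Intersecting these: cl(A) = {x68, x69, x70, x71, x72}.
∂A = cl(A) ∖ int(A) = {x68, x69, x70, x71, x72} ∖ {x69, x72} = {x68, x70, x71}.


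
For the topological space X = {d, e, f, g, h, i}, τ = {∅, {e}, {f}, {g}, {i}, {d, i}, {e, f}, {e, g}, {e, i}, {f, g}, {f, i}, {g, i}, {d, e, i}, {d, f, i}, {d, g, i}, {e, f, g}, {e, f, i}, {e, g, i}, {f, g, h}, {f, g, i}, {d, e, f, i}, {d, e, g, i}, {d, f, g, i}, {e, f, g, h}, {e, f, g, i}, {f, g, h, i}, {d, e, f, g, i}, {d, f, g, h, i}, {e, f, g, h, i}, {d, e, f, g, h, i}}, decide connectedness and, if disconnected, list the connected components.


(X, τ) is disconnected; components = [{e}, {d, i}, {f, g, h}].

Find clopen sets (U ∈ τ with X ∖ U ∈ τ):
  U = ∅, X ∖ U = {d, e, f, g, h, i} — both open, so U is clopen.
  U = {e}, X ∖ U = {d, f, g, h, i} — both open, so U is clopen.
  U = {d, i}, X ∖ U = {e, f, g, h} — both open, so U is clopen.
  U = {d, e, i}, X ∖ U = {f, g, h} — both open, so U is clopen.
  U = {f, g, h}, X ∖ U = {d, e, i} — both open, so U is clopen.
  U = {e, f, g, h}, X ∖ U = {d, i} — both open, so U is clopen.
  U = {d, f, g, h, i}, X ∖ U = {e} — both open, so U is clopen.
  U = {d, e, f, g, h, i}, X ∖ U = ∅ — both open, so U is clopen.
Nontrivial clopen(s) exist: e.g. {e, f, g, h}. So (X, τ) is disconnected.
Compute connected components by grouping points that agree on all clopens:
  component: {e}
  component: {d, i}
  component: {f, g, h}


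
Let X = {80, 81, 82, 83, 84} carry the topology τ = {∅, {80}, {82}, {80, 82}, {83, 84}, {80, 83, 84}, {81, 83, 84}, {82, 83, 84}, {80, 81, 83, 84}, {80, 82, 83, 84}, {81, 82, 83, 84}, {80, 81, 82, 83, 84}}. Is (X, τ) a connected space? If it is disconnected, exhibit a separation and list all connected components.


(X, τ) is disconnected; components = [{80}, {82}, {81, 83, 84}].

Find clopen sets (U ∈ τ with X ∖ U ∈ τ):
  U = ∅, X ∖ U = {80, 81, 82, 83, 84} — both open, so U is clopen.
  U = {80}, X ∖ U = {81, 82, 83, 84} — both open, so U is clopen.
  U = {82}, X ∖ U = {80, 81, 83, 84} — both open, so U is clopen.
  U = {80, 82}, X ∖ U = {81, 83, 84} — both open, so U is clopen.
  U = {81, 83, 84}, X ∖ U = {80, 82} — both open, so U is clopen.
  U = {80, 81, 83, 84}, X ∖ U = {82} — both open, so U is clopen.
  U = {81, 82, 83, 84}, X ∖ U = {80} — both open, so U is clopen.
  U = {80, 81, 82, 83, 84}, X ∖ U = ∅ — both open, so U is clopen.
Nontrivial clopen(s) exist: e.g. {81, 82, 83, 84}. So (X, τ) is disconnected.
Compute connected components by grouping points that agree on all clopens:
  component: {80}
  component: {82}
  component: {81, 83, 84}


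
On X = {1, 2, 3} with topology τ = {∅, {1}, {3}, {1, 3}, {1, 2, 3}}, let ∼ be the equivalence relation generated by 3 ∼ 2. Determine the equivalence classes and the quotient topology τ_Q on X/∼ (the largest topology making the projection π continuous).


X/∼ = {[1], [2=3]}; |τ_Q| = 3.

Equivalence classes: [1], [2=3].
Quotient map π: X → X/∼ sends 1 ↦ [1], 2 ↦ [2=3], 3 ↦ [2=3].
For each subset V ⊆ X/∼, compute π^{-1}(V) ⊆ X and check whether π^{-1}(V) ∈ τ. V is open in τ_Q iff π^{-1}(V) ∈ τ.
  V = {}: π^{-1}(V) = ∅ ∈ τ ✓.
  V = {[1]}: π^{-1}(V) = {1} ∈ τ ✓.
  V = {[2=3]}: π^{-1}(V) = {2, 3} ∉ τ ✗.
  V = {[1], [2=3]}: π^{-1}(V) = {1, 2, 3} ∈ τ ✓.
Open sets in the quotient: τ_Q = {{}, {[1]}, {[1], [2=3]}} (3 elements).


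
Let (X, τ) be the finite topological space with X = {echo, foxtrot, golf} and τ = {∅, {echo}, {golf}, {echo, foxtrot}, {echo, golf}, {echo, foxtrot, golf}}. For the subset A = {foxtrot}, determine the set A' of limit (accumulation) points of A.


A' = ∅

For each x ∈ X, list the open sets U ∈ τ with x ∈ U, then check whether U ∩ (A ∖ {x}) ≠ ∅ for every such U.
  x = echo: open {echo} ∋ x has {echo} ∩ (A ∖ {echo}) = ∅, so x is NOT a limit point.
  x = foxtrot: open {echo, foxtrot} ∋ x has {echo, foxtrot} ∩ (A ∖ {foxtrot}) = ∅, so x is NOT a limit point.
  x = golf: open {golf} ∋ x has {golf} ∩ (A ∖ {golf}) = ∅, so x is NOT a limit point.
Collecting: A' = ∅.


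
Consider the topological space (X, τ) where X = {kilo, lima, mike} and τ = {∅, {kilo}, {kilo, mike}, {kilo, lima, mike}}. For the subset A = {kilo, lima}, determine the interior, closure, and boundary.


int(A) = {kilo}, cl(A) = {kilo, lima, mike}, ∂A = {lima, mike}.

Closed sets in (X, τ) are complements of opens:
  closed(X, τ) = {∅, {lima}, {lima, mike}, {kilo, lima, mike}}.
int(A) = ⋃ {U ∈ τ : U ⊆ A}. Opens contained in A: ∅, {kilo}.
Taking the union of these: int(A) = {kilo}.
cl(A) = ⋂ {C closed : A ⊆ C}. Closed sets containing A: {kilo, lima, mike}.
Intersecting these: cl(A) = {kilo, lima, mike}.
∂A = cl(A) ∖ int(A) = {kilo, lima, mike} ∖ {kilo} = {lima, mike}.


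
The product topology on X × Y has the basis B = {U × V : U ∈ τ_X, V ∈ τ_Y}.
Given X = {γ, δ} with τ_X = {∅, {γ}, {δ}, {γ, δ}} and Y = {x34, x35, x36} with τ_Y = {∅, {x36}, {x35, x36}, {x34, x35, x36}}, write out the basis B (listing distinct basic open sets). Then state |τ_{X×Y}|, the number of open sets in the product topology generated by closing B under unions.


Basis B = {∅ × ∅, {γ} × {x36}, {δ} × {x36}, {γ} × {x35, x36}, {γ, δ} × {x36}, {δ} × {x35, x36}, {γ} × {x34, x35, x36}, {δ} × {x34, x35, x36}, {γ, δ} × {x35, x36}, {γ, δ} × {x34, x35, x36}}; |τ_{X×Y}| = 16.

Enumerate products U × V with U ∈ τ_X, V ∈ τ_Y (deduplicated):
  ∅ × ∅ = {} (∅)
  {γ} × {x36} = {(γ,x36)}
  {δ} × {x36} = {(δ,x36)}
  {γ} × {x35, x36} = {(γ,x35), (γ,x36)}
  {γ, δ} × {x36} = {(γ,x36), (δ,x36)}
  {δ} × {x35, x36} = {(δ,x35), (δ,x36)}
  {γ} × {x34, x35, x36} = {(γ,x34), (γ,x35), (γ,x36)}
  {δ} × {x34, x35, x36} = {(δ,x34), (δ,x35), (δ,x36)}
  {γ, δ} × {x35, x36} = {(γ,x35), (γ,x36), (δ,x35), (δ,x36)}
  {γ, δ} × {x34, x35, x36} = {(γ,x34), (γ,x35), (γ,x36), (δ,x34), (δ,x35), (δ,x36)}
These 10 distinct sets form the basis B.
Close under arbitrary unions to get τ_{X×Y}; counting gives |τ_{X×Y}| = 16.


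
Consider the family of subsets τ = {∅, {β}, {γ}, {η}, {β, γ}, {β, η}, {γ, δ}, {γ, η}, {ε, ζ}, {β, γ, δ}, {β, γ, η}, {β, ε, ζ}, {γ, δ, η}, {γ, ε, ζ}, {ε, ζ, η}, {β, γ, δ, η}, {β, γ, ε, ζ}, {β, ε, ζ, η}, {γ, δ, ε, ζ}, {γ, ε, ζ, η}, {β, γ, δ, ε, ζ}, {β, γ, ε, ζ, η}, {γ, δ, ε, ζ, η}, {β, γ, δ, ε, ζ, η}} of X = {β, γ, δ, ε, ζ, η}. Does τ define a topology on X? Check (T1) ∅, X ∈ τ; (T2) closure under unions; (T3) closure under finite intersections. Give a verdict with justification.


τ IS a topology on X.

Axiom (T1): ∅ ∈ τ? Yes; X ∈ τ? Yes.
Axiom (T2/T3): check pairwise unions and intersections of members of τ.
All pairwise intersections and unions checked — each lies in τ. Therefore τ satisfies (T1), (T2), (T3): it IS a topology on X.


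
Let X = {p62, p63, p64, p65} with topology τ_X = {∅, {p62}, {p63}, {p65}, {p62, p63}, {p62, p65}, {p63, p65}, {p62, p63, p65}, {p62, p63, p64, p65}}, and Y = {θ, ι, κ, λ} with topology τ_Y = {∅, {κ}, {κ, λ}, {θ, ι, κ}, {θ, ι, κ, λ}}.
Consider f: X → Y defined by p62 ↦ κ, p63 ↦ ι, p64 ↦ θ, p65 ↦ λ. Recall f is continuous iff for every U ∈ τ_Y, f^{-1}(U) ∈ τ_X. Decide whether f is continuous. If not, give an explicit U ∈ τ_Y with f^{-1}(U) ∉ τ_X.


f is NOT continuous.

Compute f^{-1}(U) for each U ∈ τ_Y:
  U = ∅: f^{-1}(U) = ∅ ∈ τ_X ✓.
  U = {κ}: f^{-1}(U) = {p62} ∈ τ_X ✓.
  U = {κ, λ}: f^{-1}(U) = {p62, p65} ∈ τ_X ✓.
  U = {θ, ι, κ}: f^{-1}(U) = {p62, p63, p64} ∉ τ_X ✗.
  U = {θ, ι, κ, λ}: f^{-1}(U) = {p62, p63, p64, p65} ∈ τ_X ✓.
Found U = {θ, ι, κ} with f^{-1}(U) = {p62, p63, p64} not in τ_X. Therefore f is NOT continuous.


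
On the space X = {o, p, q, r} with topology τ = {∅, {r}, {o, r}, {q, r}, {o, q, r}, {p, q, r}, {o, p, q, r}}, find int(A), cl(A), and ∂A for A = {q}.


int(A) = ∅, cl(A) = {p, q}, ∂A = {p, q}.

Closed sets in (X, τ) are complements of opens:
  closed(X, τ) = {∅, {o}, {p}, {o, p}, {p, q}, {o, p, q}, {o, p, q, r}}.
int(A) = ⋃ {U ∈ τ : U ⊆ A}. Opens contained in A: ∅.
Taking the union of these: int(A) = ∅.
cl(A) = ⋂ {C closed : A ⊆ C}. Closed sets containing A: {p, q}, {o, p, q}, {o, p, q, r}.
Intersecting these: cl(A) = {p, q}.
∂A = cl(A) ∖ int(A) = {p, q} ∖ ∅ = {p, q}.


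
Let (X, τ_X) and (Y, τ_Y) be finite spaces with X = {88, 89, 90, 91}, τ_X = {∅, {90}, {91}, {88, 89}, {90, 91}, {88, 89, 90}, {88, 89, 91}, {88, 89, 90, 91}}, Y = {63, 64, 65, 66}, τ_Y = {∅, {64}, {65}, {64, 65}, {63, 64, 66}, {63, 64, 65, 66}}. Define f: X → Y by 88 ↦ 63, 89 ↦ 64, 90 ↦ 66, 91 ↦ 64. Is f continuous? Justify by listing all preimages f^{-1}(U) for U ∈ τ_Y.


f is NOT continuous.

Compute f^{-1}(U) for each U ∈ τ_Y:
  U = ∅: f^{-1}(U) = ∅ ∈ τ_X ✓.
  U = {64}: f^{-1}(U) = {89, 91} ∉ τ_X ✗.
  U = {65}: f^{-1}(U) = ∅ ∈ τ_X ✓.
  U = {64, 65}: f^{-1}(U) = {89, 91} ∉ τ_X ✗.
  U = {63, 64, 66}: f^{-1}(U) = {88, 89, 90, 91} ∈ τ_X ✓.
  U = {63, 64, 65, 66}: f^{-1}(U) = {88, 89, 90, 91} ∈ τ_X ✓.
Found U = {64} with f^{-1}(U) = {89, 91} not in τ_X. Therefore f is NOT continuous.


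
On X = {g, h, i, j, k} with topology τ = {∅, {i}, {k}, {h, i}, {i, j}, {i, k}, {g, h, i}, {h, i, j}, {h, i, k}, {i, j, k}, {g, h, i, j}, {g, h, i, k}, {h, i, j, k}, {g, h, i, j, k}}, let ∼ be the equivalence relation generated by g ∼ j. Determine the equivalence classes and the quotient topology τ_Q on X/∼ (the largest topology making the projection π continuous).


X/∼ = {[g=j], [h], [i], [k]}; |τ_Q| = 8.

Equivalence classes: [g=j], [h], [i], [k].
Quotient map π: X → X/∼ sends g ↦ [g=j], h ↦ [h], i ↦ [i], j ↦ [g=j], k ↦ [k].
For each subset V ⊆ X/∼, compute π^{-1}(V) ⊆ X and check whether π^{-1}(V) ∈ τ. V is open in τ_Q iff π^{-1}(V) ∈ τ.
  V = {}: π^{-1}(V) = ∅ ∈ τ ✓.
  V = {[g=j]}: π^{-1}(V) = {g, j} ∉ τ ✗.
  V = {[h]}: π^{-1}(V) = {h} ∉ τ ✗.
  V = {[g=j], [h]}: π^{-1}(V) = {g, h, j} ∉ τ ✗.
  V = {[i]}: π^{-1}(V) = {i} ∈ τ ✓.
  V = {[g=j], [i]}: π^{-1}(V) = {g, i, j} ∉ τ ✗.
  V = {[h], [i]}: π^{-1}(V) = {h, i} ∈ τ ✓.
  V = {[g=j], [h], [i]}: π^{-1}(V) = {g, h, i, j} ∈ τ ✓.
  V = {[k]}: π^{-1}(V) = {k} ∈ τ ✓.
  V = {[g=j], [k]}: π^{-1}(V) = {g, j, k} ∉ τ ✗.
  V = {[h], [k]}: π^{-1}(V) = {h, k} ∉ τ ✗.
  V = {[g=j], [h], [k]}: π^{-1}(V) = {g, h, j, k} ∉ τ ✗.
  V = {[i], [k]}: π^{-1}(V) = {i, k} ∈ τ ✓.
  V = {[g=j], [i], [k]}: π^{-1}(V) = {g, i, j, k} ∉ τ ✗.
  V = {[h], [i], [k]}: π^{-1}(V) = {h, i, k} ∈ τ ✓.
  V = {[g=j], [h], [i], [k]}: π^{-1}(V) = {g, h, i, j, k} ∈ τ ✓.
Open sets in the quotient: τ_Q = {{}, {[i]}, {[h], [i]}, {[g=j], [h], [i]}, {[k]}, {[i], [k]}, {[h], [i], [k]}, {[g=j], [h], [i], [k]}} (8 elements).


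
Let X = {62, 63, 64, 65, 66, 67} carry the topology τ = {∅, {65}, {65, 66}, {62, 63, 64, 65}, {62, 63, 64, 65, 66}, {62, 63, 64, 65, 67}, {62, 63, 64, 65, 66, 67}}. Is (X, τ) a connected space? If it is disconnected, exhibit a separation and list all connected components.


(X, τ) is connected.

Find clopen sets (U ∈ τ with X ∖ U ∈ τ):
  U = ∅, X ∖ U = {62, 63, 64, 65, 66, 67} — both open, so U is clopen.
  U = {62, 63, 64, 65, 66, 67}, X ∖ U = ∅ — both open, so U is clopen.
Only trivial clopens (∅ and X) exist, so (X, τ) is connected.
Compute connected components by grouping points that agree on all clopens:
  component: {62, 63, 64, 65, 66, 67}


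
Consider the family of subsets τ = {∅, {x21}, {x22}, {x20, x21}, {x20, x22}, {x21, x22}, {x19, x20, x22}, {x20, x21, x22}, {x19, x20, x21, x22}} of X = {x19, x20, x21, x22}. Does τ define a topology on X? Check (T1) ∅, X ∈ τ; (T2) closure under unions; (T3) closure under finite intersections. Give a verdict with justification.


τ is NOT a topology on X.

Axiom (T1): ∅ ∈ τ? Yes; X ∈ τ? Yes.
Axiom (T2/T3): check pairwise unions and intersections of members of τ.
Counterexample for (T3): {x20, x21} ∩ {x20, x22} = {x20} ∉ τ. Therefore τ is NOT a topology.


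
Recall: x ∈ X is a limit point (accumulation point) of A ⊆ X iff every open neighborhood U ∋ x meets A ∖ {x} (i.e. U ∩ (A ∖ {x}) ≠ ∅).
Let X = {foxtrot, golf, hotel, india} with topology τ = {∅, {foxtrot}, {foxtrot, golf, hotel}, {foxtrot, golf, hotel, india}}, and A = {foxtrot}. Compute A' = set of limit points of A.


A' = {golf, hotel, india}

For each x ∈ X, list the open sets U ∈ τ with x ∈ U, then check whether U ∩ (A ∖ {x}) ≠ ∅ for every such U.
  x = foxtrot: open {foxtrot} ∋ x has {foxtrot} ∩ (A ∖ {foxtrot}) = ∅, so x is NOT a limit point.
  x = golf: opens ∋ x are {foxtrot, golf, hotel}, {foxtrot, golf, hotel, india}; each meets A ∖ {golf}, so x IS a limit point.
  x = hotel: opens ∋ x are {foxtrot, golf, hotel}, {foxtrot, golf, hotel, india}; each meets A ∖ {hotel}, so x IS a limit point.
  x = india: opens ∋ x are {foxtrot, golf, hotel, india}; each meets A ∖ {india}, so x IS a limit point.
Collecting: A' = {golf, hotel, india}.


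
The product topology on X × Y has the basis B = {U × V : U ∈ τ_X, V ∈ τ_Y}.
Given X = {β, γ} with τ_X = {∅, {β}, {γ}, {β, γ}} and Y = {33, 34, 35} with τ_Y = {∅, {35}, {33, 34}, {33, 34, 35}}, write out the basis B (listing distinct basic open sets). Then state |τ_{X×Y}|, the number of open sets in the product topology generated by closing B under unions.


Basis B = {∅ × ∅, {β} × {35}, {γ} × {35}, {β} × {33, 34}, {β, γ} × {35}, {γ} × {33, 34}, {β} × {33, 34, 35}, {γ} × {33, 34, 35}, {β, γ} × {33, 34}, {β, γ} × {33, 34, 35}}; |τ_{X×Y}| = 16.

Enumerate products U × V with U ∈ τ_X, V ∈ τ_Y (deduplicated):
  ∅ × ∅ = {} (∅)
  {β} × {35} = {(β,35)}
  {γ} × {35} = {(γ,35)}
  {β} × {33, 34} = {(β,33), (β,34)}
  {β, γ} × {35} = {(β,35), (γ,35)}
  {γ} × {33, 34} = {(γ,33), (γ,34)}
  {β} × {33, 34, 35} = {(β,33), (β,34), (β,35)}
  {γ} × {33, 34, 35} = {(γ,33), (γ,34), (γ,35)}
  {β, γ} × {33, 34} = {(β,33), (β,34), (γ,33), (γ,34)}
  {β, γ} × {33, 34, 35} = {(β,33), (β,34), (β,35), (γ,33), (γ,34), (γ,35)}
These 10 distinct sets form the basis B.
Close under arbitrary unions to get τ_{X×Y}; counting gives |τ_{X×Y}| = 16.


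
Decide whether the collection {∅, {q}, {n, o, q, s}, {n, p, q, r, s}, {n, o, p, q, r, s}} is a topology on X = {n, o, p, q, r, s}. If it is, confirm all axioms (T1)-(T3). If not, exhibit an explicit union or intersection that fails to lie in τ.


τ is NOT a topology on X.

Axiom (T1): ∅ ∈ τ? Yes; X ∈ τ? Yes.
Axiom (T2/T3): check pairwise unions and intersections of members of τ.
Counterexample for (T3): {n, o, q, s} ∩ {n, p, q, r, s} = {n, q, s} ∉ τ. Therefore τ is NOT a topology.


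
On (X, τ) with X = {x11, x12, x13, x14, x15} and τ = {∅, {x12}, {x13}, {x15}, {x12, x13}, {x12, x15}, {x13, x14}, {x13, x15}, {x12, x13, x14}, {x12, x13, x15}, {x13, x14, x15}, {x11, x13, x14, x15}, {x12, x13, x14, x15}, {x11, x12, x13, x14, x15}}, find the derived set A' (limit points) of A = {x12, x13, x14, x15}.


A' = {x11, x14}

For each x ∈ X, list the open sets U ∈ τ with x ∈ U, then check whether U ∩ (A ∖ {x}) ≠ ∅ for every such U.
  x = x11: opens ∋ x are {x11, x13, x14, x15}, {x11, x12, x13, x14, x15}; each meets A ∖ {x11}, so x IS a limit point.
  x = x12: open {x12} ∋ x has {x12} ∩ (A ∖ {x12}) = ∅, so x is NOT a limit point.
  x = x13: open {x13} ∋ x has {x13} ∩ (A ∖ {x13}) = ∅, so x is NOT a limit point.
  x = x14: opens ∋ x are {x13, x14}, {x12, x13, x14}, {x13, x14, x15}, {x11, x13, x14, x15}, {x12, x13, x14, x15}, {x11, x12, x13, x14, x15}; each meets A ∖ {x14}, so x IS a limit point.
  x = x15: open {x15} ∋ x has {x15} ∩ (A ∖ {x15}) = ∅, so x is NOT a limit point.
Collecting: A' = {x11, x14}.


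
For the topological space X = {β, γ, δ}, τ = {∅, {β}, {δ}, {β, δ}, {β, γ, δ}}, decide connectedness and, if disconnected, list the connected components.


(X, τ) is connected.

Find clopen sets (U ∈ τ with X ∖ U ∈ τ):
  U = ∅, X ∖ U = {β, γ, δ} — both open, so U is clopen.
  U = {β, γ, δ}, X ∖ U = ∅ — both open, so U is clopen.
Only trivial clopens (∅ and X) exist, so (X, τ) is connected.
Compute connected components by grouping points that agree on all clopens:
  component: {β, γ, δ}


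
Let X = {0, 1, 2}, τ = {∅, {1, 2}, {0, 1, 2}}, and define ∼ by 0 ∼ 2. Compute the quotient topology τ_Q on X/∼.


X/∼ = {[0=2], [1]}; |τ_Q| = 2.

Equivalence classes: [0=2], [1].
Quotient map π: X → X/∼ sends 0 ↦ [0=2], 1 ↦ [1], 2 ↦ [0=2].
For each subset V ⊆ X/∼, compute π^{-1}(V) ⊆ X and check whether π^{-1}(V) ∈ τ. V is open in τ_Q iff π^{-1}(V) ∈ τ.
  V = {}: π^{-1}(V) = ∅ ∈ τ ✓.
  V = {[0=2]}: π^{-1}(V) = {0, 2} ∉ τ ✗.
  V = {[1]}: π^{-1}(V) = {1} ∉ τ ✗.
  V = {[0=2], [1]}: π^{-1}(V) = {0, 1, 2} ∈ τ ✓.
Open sets in the quotient: τ_Q = {{}, {[0=2], [1]}} (2 elements).


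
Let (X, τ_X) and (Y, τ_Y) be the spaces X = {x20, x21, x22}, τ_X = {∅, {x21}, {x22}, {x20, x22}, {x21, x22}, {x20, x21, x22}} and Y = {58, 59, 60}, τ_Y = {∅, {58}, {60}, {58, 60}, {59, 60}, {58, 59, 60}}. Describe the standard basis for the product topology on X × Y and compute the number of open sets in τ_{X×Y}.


Basis B = {∅ × ∅, {x21} × {58}, {x21} × {60}, {x22} × {58}, {x22} × {60}, {x20, x22} × {58}, {x20, x22} × {60}, {x21} × {58, 60}, {x21, x22} × {58}, {x21} × {59, 60}, {x21, x22} × {60}, {x22} × {58, 60}, {x22} × {59, 60}, {x20, x21, x22} × {58}, {x20, x21, x22} × {60}, {x21} × {58, 59, 60}, {x22} × {58, 59, 60}, {x20, x22} × {58, 60}, {x20, x22} × {59, 60}, {x21, x22} × {58, 60}, {x21, x22} × {59, 60}, {x20, x22} × {58, 59, 60}, {x20, x21, x22} × {58, 60}, {x20, x21, x22} × {59, 60}, {x21, x22} × {58, 59, 60}, {x20, x21, x22} × {58, 59, 60}}; |τ_{X×Y}| = 108.

Enumerate products U × V with U ∈ τ_X, V ∈ τ_Y (deduplicated):
  ∅ × ∅ = {} (∅)
  {x21} × {58} = {(x21,58)}
  {x21} × {60} = {(x21,60)}
  {x22} × {58} = {(x22,58)}
  {x22} × {60} = {(x22,60)}
  {x20, x22} × {58} = {(x20,58), (x22,58)}
  {x20, x22} × {60} = {(x20,60), (x22,60)}
  {x21} × {58, 60} = {(x21,58), (x21,60)}
  {x21, x22} × {58} = {(x21,58), (x22,58)}
  {x21} × {59, 60} = {(x21,59), (x21,60)}
  {x21, x22} × {60} = {(x21,60), (x22,60)}
  {x22} × {58, 60} = {(x22,58), (x22,60)}
  {x22} × {59, 60} = {(x22,59), (x22,60)}
  {x20, x21, x22} × {58} = {(x20,58), (x21,58), (x22,58)}
  {x20, x21, x22} × {60} = {(x20,60), (x21,60), (x22,60)}
  {x21} × {58, 59, 60} = {(x21,58), (x21,59), (x21,60)}
  {x22} × {58, 59, 60} = {(x22,58), (x22,59), (x22,60)}
  {x20, x22} × {58, 60} = {(x20,58), (x20,60), (x22,58), (x22,60)}
  {x20, x22} × {59, 60} = {(x20,59), (x20,60), (x22,59), (x22,60)}
  {x21, x22} × {58, 60} = {(x21,58), (x21,60), (x22,58), (x22,60)}
  {x21, x22} × {59, 60} = {(x21,59), (x21,60), (x22,59), (x22,60)}
  {x20, x22} × {58, 59, 60} = {(x20,58), (x20,59), (x20,60), (x22,58), (x22,59), (x22,60)}
  {x20, x21, x22} × {58, 60} = {(x20,58), (x20,60), (x21,58), (x21,60), (x22,58), (x22,60)}
  {x20, x21, x22} × {59, 60} = {(x20,59), (x20,60), (x21,59), (x21,60), (x22,59), (x22,60)}
  {x21, x22} × {58, 59, 60} = {(x21,58), (x21,59), (x21,60), (x22,58), (x22,59), (x22,60)}
  {x20, x21, x22} × {58, 59, 60} = {(x20,58), (x20,59), (x20,60), (x21,58), (x21,59), (x21,60), (x22,58), (x22,59), (x22,60)}
These 26 distinct sets form the basis B.
Close under arbitrary unions to get τ_{X×Y}; counting gives |τ_{X×Y}| = 108.


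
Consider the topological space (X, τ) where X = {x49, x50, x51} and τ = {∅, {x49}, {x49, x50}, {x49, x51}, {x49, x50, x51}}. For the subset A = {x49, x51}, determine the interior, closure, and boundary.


int(A) = {x49, x51}, cl(A) = {x49, x50, x51}, ∂A = {x50}.

Closed sets in (X, τ) are complements of opens:
  closed(X, τ) = {∅, {x50}, {x51}, {x50, x51}, {x49, x50, x51}}.
int(A) = ⋃ {U ∈ τ : U ⊆ A}. Opens contained in A: ∅, {x49}, {x49, x51}.
Taking the union of these: int(A) = {x49, x51}.
cl(A) = ⋂ {C closed : A ⊆ C}. Closed sets containing A: {x49, x50, x51}.
Intersecting these: cl(A) = {x49, x50, x51}.
∂A = cl(A) ∖ int(A) = {x49, x50, x51} ∖ {x49, x51} = {x50}.


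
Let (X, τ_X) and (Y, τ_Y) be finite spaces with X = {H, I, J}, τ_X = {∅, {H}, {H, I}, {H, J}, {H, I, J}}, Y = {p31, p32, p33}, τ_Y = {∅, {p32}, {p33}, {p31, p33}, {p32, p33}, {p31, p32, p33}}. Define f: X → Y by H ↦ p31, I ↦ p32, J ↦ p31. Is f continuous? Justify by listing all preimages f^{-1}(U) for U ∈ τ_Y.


f is NOT continuous.

Compute f^{-1}(U) for each U ∈ τ_Y:
  U = ∅: f^{-1}(U) = ∅ ∈ τ_X ✓.
  U = {p32}: f^{-1}(U) = {I} ∉ τ_X ✗.
  U = {p33}: f^{-1}(U) = ∅ ∈ τ_X ✓.
  U = {p31, p33}: f^{-1}(U) = {H, J} ∈ τ_X ✓.
  U = {p32, p33}: f^{-1}(U) = {I} ∉ τ_X ✗.
  U = {p31, p32, p33}: f^{-1}(U) = {H, I, J} ∈ τ_X ✓.
Found U = {p32} with f^{-1}(U) = {I} not in τ_X. Therefore f is NOT continuous.


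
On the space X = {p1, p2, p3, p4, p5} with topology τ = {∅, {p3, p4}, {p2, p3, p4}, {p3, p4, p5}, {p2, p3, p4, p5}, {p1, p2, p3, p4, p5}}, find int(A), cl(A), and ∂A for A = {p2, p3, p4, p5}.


int(A) = {p2, p3, p4, p5}, cl(A) = {p1, p2, p3, p4, p5}, ∂A = {p1}.

Closed sets in (X, τ) are complements of opens:
  closed(X, τ) = {∅, {p1}, {p1, p2}, {p1, p5}, {p1, p2, p5}, {p1, p2, p3, p4, p5}}.
int(A) = ⋃ {U ∈ τ : U ⊆ A}. Opens contained in A: ∅, {p3, p4}, {p2, p3, p4}, {p3, p4, p5}, {p2, p3, p4, p5}.
Taking the union of these: int(A) = {p2, p3, p4, p5}.
cl(A) = ⋂ {C closed : A ⊆ C}. Closed sets containing A: {p1, p2, p3, p4, p5}.
Intersecting these: cl(A) = {p1, p2, p3, p4, p5}.
∂A = cl(A) ∖ int(A) = {p1, p2, p3, p4, p5} ∖ {p2, p3, p4, p5} = {p1}.


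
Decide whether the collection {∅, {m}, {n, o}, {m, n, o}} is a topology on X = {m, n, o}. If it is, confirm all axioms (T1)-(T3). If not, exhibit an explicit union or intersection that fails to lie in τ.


τ IS a topology on X.

Axiom (T1): ∅ ∈ τ? Yes; X ∈ τ? Yes.
Axiom (T2/T3): check pairwise unions and intersections of members of τ.
All pairwise intersections and unions checked — each lies in τ. Therefore τ satisfies (T1), (T2), (T3): it IS a topology on X.


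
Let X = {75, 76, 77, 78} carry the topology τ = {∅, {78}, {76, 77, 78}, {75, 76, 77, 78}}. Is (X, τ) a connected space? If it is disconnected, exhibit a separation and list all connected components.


(X, τ) is connected.

Find clopen sets (U ∈ τ with X ∖ U ∈ τ):
  U = ∅, X ∖ U = {75, 76, 77, 78} — both open, so U is clopen.
  U = {75, 76, 77, 78}, X ∖ U = ∅ — both open, so U is clopen.
Only trivial clopens (∅ and X) exist, so (X, τ) is connected.
Compute connected components by grouping points that agree on all clopens:
  component: {75, 76, 77, 78}


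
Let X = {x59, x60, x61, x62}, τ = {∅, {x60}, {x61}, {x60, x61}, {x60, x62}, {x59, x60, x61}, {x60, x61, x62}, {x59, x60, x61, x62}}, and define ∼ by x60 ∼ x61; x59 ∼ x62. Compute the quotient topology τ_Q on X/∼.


X/∼ = {[x59=x62], [x60=x61]}; |τ_Q| = 3.

Equivalence classes: [x59=x62], [x60=x61].
Quotient map π: X → X/∼ sends x59 ↦ [x59=x62], x60 ↦ [x60=x61], x61 ↦ [x60=x61], x62 ↦ [x59=x62].
For each subset V ⊆ X/∼, compute π^{-1}(V) ⊆ X and check whether π^{-1}(V) ∈ τ. V is open in τ_Q iff π^{-1}(V) ∈ τ.
  V = {}: π^{-1}(V) = ∅ ∈ τ ✓.
  V = {[x59=x62]}: π^{-1}(V) = {x59, x62} ∉ τ ✗.
  V = {[x60=x61]}: π^{-1}(V) = {x60, x61} ∈ τ ✓.
  V = {[x59=x62], [x60=x61]}: π^{-1}(V) = {x59, x60, x61, x62} ∈ τ ✓.
Open sets in the quotient: τ_Q = {{}, {[x60=x61]}, {[x59=x62], [x60=x61]}} (3 elements).


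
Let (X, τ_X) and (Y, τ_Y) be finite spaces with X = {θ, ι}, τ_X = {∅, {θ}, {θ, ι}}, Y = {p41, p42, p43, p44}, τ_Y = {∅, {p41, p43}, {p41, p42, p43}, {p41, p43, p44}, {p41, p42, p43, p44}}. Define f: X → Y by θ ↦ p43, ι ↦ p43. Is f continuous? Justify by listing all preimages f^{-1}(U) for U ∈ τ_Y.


f IS continuous.

Compute f^{-1}(U) for each U ∈ τ_Y:
  U = ∅: f^{-1}(U) = ∅ ∈ τ_X ✓.
  U = {p41, p43}: f^{-1}(U) = {θ, ι} ∈ τ_X ✓.
  U = {p41, p42, p43}: f^{-1}(U) = {θ, ι} ∈ τ_X ✓.
  U = {p41, p43, p44}: f^{-1}(U) = {θ, ι} ∈ τ_X ✓.
  U = {p41, p42, p43, p44}: f^{-1}(U) = {θ, ι} ∈ τ_X ✓.
Every preimage lies in τ_X, so f IS continuous.


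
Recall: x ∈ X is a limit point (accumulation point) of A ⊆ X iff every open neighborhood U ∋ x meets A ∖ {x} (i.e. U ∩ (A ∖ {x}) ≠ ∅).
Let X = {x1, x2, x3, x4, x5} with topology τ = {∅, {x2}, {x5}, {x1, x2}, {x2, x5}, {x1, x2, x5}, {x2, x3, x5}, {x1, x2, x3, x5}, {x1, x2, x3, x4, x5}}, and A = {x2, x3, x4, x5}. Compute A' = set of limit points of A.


A' = {x1, x3, x4}

For each x ∈ X, list the open sets U ∈ τ with x ∈ U, then check whether U ∩ (A ∖ {x}) ≠ ∅ for every such U.
  x = x1: opens ∋ x are {x1, x2}, {x1, x2, x5}, {x1, x2, x3, x5}, {x1, x2, x3, x4, x5}; each meets A ∖ {x1}, so x IS a limit point.
  x = x2: open {x2} ∋ x has {x2} ∩ (A ∖ {x2}) = ∅, so x is NOT a limit point.
  x = x3: opens ∋ x are {x2, x3, x5}, {x1, x2, x3, x5}, {x1, x2, x3, x4, x5}; each meets A ∖ {x3}, so x IS a limit point.
  x = x4: opens ∋ x are {x1, x2, x3, x4, x5}; each meets A ∖ {x4}, so x IS a limit point.
  x = x5: open {x5} ∋ x has {x5} ∩ (A ∖ {x5}) = ∅, so x is NOT a limit point.
Collecting: A' = {x1, x3, x4}.


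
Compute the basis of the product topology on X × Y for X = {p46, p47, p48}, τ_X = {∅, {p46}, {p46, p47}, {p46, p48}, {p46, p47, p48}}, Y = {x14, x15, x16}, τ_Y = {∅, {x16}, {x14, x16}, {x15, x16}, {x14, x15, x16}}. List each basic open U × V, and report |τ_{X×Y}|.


Basis B = {∅ × ∅, {p46} × {x16}, {p46} × {x14, x16}, {p46} × {x15, x16}, {p46, p47} × {x16}, {p46, p48} × {x16}, {p46} × {x14, x15, x16}, {p46, p47, p48} × {x16}, {p46, p47} × {x14, x16}, {p46, p48} × {x14, x16}, {p46, p47} × {x15, x16}, {p46, p48} × {x15, x16}, {p46, p47} × {x14, x15, x16}, {p46, p48} × {x14, x15, x16}, {p46, p47, p48} × {x14, x16}, {p46, p47, p48} × {x15, x16}, {p46, p47, p48} × {x14, x15, x16}}; |τ_{X×Y}| = 48.

Enumerate products U × V with U ∈ τ_X, V ∈ τ_Y (deduplicated):
  ∅ × ∅ = {} (∅)
  {p46} × {x16} = {(p46,x16)}
  {p46} × {x14, x16} = {(p46,x14), (p46,x16)}
  {p46} × {x15, x16} = {(p46,x15), (p46,x16)}
  {p46, p47} × {x16} = {(p46,x16), (p47,x16)}
  {p46, p48} × {x16} = {(p46,x16), (p48,x16)}
  {p46} × {x14, x15, x16} = {(p46,x14), (p46,x15), (p46,x16)}
  {p46, p47, p48} × {x16} = {(p46,x16), (p47,x16), (p48,x16)}
  {p46, p47} × {x14, x16} = {(p46,x14), (p46,x16), (p47,x14), (p47,x16)}
  {p46, p48} × {x14, x16} = {(p46,x14), (p46,x16), (p48,x14), (p48,x16)}
  {p46, p47} × {x15, x16} = {(p46,x15), (p46,x16), (p47,x15), (p47,x16)}
  {p46, p48} × {x15, x16} = {(p46,x15), (p46,x16), (p48,x15), (p48,x16)}
  {p46, p47} × {x14, x15, x16} = {(p46,x14), (p46,x15), (p46,x16), (p47,x14), (p47,x15), (p47,x16)}
  {p46, p48} × {x14, x15, x16} = {(p46,x14), (p46,x15), (p46,x16), (p48,x14), (p48,x15), (p48,x16)}
  {p46, p47, p48} × {x14, x16} = {(p46,x14), (p46,x16), (p47,x14), (p47,x16), (p48,x14), (p48,x16)}
  {p46, p47, p48} × {x15, x16} = {(p46,x15), (p46,x16), (p47,x15), (p47,x16), (p48,x15), (p48,x16)}
  {p46, p47, p48} × {x14, x15, x16} = {(p46,x14), (p46,x15), (p46,x16), (p47,x14), (p47,x15), (p47,x16), (p48,x14), (p48,x15), (p48,x16)}
These 17 distinct sets form the basis B.
Close under arbitrary unions to get τ_{X×Y}; counting gives |τ_{X×Y}| = 48.
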